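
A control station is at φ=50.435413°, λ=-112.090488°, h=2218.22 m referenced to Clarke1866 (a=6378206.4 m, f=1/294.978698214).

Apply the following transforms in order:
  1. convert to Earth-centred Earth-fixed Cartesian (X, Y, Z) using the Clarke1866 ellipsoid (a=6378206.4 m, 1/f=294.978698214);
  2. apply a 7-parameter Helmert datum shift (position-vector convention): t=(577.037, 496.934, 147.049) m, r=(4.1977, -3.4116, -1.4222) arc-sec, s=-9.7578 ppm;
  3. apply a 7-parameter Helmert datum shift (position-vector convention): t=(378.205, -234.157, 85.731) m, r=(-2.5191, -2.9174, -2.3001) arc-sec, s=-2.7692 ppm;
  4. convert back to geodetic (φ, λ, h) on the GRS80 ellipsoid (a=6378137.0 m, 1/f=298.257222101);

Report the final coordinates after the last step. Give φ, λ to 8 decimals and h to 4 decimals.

start: φ=50.435413°, λ=-112.090488°, h=2218.220 m
→ ECEF (a=6378206.400, f=1/294.978698214): X=-1531431.1004, Y=-3773256.9313, Z=4895285.2915
→ Helmert 7p (PV): X=-1530946.1031, Y=-3772812.2425, Z=4895282.4549
→ Helmert 7p (PV): X=-1530674.9684, Y=-3772959.0944, Z=4895379.0534
→ geod (Bowring, a=6378137.000): φ=50.43773042°, λ=-112.08220501°, h=1861.8340 m

φ=50.43773042°, λ=-112.08220501°, h=1861.8340 m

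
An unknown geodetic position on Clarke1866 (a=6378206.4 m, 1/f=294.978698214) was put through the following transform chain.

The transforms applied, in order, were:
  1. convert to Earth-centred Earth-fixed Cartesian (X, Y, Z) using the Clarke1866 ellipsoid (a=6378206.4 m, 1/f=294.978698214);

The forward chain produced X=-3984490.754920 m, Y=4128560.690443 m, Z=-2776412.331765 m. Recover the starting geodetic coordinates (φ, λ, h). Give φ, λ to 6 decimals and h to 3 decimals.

φ=-25.974749°, λ=133.982660°, h=51.708 m

start: X=-3984490.7549, Y=4128560.6904, Z=-2776412.3318 m
→ geod (Bowring, a=6378206.400): φ=-25.97474900°, λ=133.98266000°, h=51.7080 m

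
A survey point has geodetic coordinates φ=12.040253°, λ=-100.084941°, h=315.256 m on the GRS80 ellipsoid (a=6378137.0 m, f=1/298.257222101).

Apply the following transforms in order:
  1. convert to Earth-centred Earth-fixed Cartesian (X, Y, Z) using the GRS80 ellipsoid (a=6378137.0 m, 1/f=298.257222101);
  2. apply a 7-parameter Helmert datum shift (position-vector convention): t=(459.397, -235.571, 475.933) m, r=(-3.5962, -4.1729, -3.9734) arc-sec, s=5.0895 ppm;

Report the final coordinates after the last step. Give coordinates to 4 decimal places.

X=-1092197.3986 m, Y=-6142868.0353 m, Z=1322391.2017 m

start: φ=12.040253°, λ=-100.084941°, h=315.256 m
→ ECEF (a=6378137.000, f=1/298.257222101): X=-1092506.1637, Y=-6142645.2929, Z=1321823.5469
→ Helmert 7p (PV): X=-1092197.3986, Y=-6142868.0353, Z=1322391.2017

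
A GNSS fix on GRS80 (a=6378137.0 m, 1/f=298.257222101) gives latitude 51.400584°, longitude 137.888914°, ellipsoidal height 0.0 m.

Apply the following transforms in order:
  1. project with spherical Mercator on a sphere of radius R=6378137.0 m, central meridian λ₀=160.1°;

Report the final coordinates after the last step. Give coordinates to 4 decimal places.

E=-2472526.7835 m, N=6692460.6397 m

start: φ=51.400584°, λ=137.888914°, h=0.000 m
→ merc (R=6378137.0, λ₀=160.1°): E=-2472526.7835, N=6692460.6397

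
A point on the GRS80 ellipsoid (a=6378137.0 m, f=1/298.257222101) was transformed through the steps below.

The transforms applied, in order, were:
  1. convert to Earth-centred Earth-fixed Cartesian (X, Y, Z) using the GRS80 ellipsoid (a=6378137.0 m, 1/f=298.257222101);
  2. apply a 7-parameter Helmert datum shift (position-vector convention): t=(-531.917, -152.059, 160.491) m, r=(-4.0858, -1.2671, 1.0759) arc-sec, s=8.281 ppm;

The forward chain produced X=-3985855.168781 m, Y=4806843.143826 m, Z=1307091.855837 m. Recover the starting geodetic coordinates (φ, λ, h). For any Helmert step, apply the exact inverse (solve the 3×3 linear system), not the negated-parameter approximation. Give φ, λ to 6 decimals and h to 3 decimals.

start: X=-3985855.1688, Y=4806843.1438, Z=1307091.8558 m
→ Helmert⁻¹: X=-3985257.1468, Y=4806950.2934, Z=1307040.2425
→ geod (Bowring, a=6378137.000): φ=11.90002900°, λ=129.66081800°, h=2216.3810 m

φ=11.900029°, λ=129.660818°, h=2216.381 m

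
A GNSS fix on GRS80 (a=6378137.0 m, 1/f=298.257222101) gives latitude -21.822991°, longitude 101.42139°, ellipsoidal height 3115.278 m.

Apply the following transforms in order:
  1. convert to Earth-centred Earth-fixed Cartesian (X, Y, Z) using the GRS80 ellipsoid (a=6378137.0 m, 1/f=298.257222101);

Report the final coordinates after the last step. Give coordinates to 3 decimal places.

start: φ=-21.822991°, λ=101.421390°, h=3115.278 m
→ ECEF (a=6378137.000, f=1/298.257222101): X=-1173622.9516, Y=5809327.1900, Z=-2357386.8129

X=-1173622.952 m, Y=5809327.190 m, Z=-2357386.813 m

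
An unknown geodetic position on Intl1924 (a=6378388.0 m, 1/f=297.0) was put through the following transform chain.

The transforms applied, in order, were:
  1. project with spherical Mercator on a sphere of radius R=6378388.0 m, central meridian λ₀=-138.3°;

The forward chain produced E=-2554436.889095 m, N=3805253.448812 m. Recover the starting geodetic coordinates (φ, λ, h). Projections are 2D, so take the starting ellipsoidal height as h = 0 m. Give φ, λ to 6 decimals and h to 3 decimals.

start: E=-2554436.8891, N=3805253.4488 m
→ merc⁻¹: φ=32.31783200°, λ=-161.24599400°

φ=32.317832°, λ=-161.245994°, h=0.000 m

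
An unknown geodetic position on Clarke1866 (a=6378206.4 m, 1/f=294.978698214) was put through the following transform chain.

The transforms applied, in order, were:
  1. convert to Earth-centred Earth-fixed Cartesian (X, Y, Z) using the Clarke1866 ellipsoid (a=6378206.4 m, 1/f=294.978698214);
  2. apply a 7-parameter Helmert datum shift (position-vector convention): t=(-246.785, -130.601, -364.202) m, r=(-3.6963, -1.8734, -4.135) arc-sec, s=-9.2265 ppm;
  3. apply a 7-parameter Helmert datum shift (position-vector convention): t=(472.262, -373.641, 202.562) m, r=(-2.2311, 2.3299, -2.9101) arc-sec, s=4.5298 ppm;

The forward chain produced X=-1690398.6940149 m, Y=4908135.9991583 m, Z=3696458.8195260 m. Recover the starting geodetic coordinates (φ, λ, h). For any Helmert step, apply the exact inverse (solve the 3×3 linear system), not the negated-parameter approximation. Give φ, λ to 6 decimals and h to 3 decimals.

φ=35.637730°, λ=109.007055°, h=2345.363 m

start: X=-1690398.6940, Y=4908135.9992, Z=3696458.8195 m
→ Helmert⁻¹: X=-1690974.2994, Y=4908423.5671, Z=3696273.5064
→ Helmert⁻¹: X=-1690807.9390, Y=4908499.3147, Z=3696775.1337
→ geod (Bowring, a=6378206.400): φ=35.63773000°, λ=109.00705500°, h=2345.3630 m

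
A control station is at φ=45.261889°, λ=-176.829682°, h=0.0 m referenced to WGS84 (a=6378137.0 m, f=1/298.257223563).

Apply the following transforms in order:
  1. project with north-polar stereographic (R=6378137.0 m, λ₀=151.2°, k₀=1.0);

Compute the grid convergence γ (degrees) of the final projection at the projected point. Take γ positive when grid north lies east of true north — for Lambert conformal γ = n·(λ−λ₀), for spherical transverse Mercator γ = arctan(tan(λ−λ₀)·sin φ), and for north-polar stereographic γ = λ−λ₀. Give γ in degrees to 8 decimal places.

31.97031800

start: φ=45.261889°, λ=-176.829682°, h=0.000 m
→ into stereo (λ₀=151.2°): φ=45.26188900°, λ−λ₀=31.97031800°
convergence γ = 31.97031800°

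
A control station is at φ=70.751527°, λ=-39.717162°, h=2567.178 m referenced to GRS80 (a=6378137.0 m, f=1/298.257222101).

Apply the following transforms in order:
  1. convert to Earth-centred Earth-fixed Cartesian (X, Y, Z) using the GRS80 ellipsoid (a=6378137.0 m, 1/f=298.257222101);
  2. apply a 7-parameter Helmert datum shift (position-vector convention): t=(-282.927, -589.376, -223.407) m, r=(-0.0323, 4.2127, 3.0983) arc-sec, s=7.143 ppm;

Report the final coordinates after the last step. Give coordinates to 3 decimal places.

X=1622746.341 m, Y=-1348731.708 m, Z=6001409.476 m

start: φ=70.751527°, λ=-39.717162°, h=2567.178 m
→ ECEF (a=6378137.000, f=1/298.257222101): X=1622874.8485, Y=-1348158.0196, Z=6001622.9480
→ Helmert 7p (PV): X=1622746.3410, Y=-1348731.7083, Z=6001409.4763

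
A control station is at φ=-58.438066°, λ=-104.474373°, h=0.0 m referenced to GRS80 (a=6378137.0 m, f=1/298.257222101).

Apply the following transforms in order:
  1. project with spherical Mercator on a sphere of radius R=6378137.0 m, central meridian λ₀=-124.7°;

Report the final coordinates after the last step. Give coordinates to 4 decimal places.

E=2251506.4986 m, N=-8059910.0560 m

start: φ=-58.438066°, λ=-104.474373°, h=0.000 m
→ merc (R=6378137.0, λ₀=-124.7°): E=2251506.4986, N=-8059910.0560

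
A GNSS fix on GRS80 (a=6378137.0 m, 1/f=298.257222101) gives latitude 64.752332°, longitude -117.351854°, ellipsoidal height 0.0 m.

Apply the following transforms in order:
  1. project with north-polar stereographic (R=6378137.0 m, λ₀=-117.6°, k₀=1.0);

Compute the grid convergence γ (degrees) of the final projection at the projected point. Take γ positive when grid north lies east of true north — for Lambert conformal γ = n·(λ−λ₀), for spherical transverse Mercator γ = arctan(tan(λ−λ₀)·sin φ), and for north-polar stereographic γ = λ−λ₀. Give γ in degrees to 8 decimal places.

start: φ=64.752332°, λ=-117.351854°, h=0.000 m
→ into stereo (λ₀=-117.6°): φ=64.75233200°, λ−λ₀=0.24814600°
convergence γ = 0.24814600°

0.24814600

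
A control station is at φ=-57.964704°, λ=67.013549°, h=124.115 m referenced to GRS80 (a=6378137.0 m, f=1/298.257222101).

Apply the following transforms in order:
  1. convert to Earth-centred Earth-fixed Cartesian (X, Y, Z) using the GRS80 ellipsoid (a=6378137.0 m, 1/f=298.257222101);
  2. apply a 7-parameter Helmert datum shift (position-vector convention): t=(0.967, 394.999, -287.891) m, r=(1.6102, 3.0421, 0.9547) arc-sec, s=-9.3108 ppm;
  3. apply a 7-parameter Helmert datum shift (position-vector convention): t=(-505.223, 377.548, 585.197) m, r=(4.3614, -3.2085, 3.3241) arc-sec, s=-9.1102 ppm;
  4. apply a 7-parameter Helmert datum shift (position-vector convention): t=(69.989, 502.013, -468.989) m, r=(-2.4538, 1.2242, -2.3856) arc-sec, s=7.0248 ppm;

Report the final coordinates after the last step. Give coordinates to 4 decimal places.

X=1323906.0514 m, Y=3123513.8871 m, Z=-5383822.5749 m

start: φ=-57.964704°, λ=67.013549°, h=124.115 m
→ ECEF (a=6378137.000, f=1/298.257222101): X=1324411.6706, Y=3122170.9169, Z=-5383758.7065
→ Helmert 7p (PV): X=1324306.4537, Y=3122585.0038, Z=-5383991.6304
→ Helmert 7p (PV): X=1323822.5924, Y=3123069.2880, Z=-5383270.7590
→ Helmert 7p (PV): X=1323906.0514, Y=3123513.8871, Z=-5383822.5749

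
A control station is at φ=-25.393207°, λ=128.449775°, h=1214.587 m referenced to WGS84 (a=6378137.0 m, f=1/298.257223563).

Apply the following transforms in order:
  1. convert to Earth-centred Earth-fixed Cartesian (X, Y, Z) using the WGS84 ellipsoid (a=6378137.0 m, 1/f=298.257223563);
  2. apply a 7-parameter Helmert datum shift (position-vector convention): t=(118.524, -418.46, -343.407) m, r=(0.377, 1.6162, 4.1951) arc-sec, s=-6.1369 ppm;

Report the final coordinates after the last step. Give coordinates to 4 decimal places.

X=-3585788.0206 m, Y=4515593.8192 m, Z=-2719299.0058 m

start: φ=-25.393207°, λ=128.449775°, h=1214.587 m
→ ECEF (a=6378137.000, f=1/298.257223563): X=-3585815.3957, Y=4516107.9538, Z=-2719008.6360
→ Helmert 7p (PV): X=-3585788.0206, Y=4515593.8192, Z=-2719299.0058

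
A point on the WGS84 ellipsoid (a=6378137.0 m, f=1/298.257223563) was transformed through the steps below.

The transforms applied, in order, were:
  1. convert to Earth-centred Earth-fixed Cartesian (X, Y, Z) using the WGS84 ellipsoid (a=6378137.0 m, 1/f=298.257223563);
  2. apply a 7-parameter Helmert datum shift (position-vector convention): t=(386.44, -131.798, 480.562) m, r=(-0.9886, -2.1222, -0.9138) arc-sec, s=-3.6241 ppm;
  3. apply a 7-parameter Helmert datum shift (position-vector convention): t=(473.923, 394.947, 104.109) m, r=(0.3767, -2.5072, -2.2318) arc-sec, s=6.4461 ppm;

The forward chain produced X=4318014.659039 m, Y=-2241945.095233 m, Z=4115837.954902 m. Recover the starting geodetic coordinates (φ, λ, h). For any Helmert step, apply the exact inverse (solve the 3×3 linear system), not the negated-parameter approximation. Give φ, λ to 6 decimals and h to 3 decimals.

start: X=4318014.6590, Y=-2241945.0952, Z=4115837.9549 m
→ Helmert⁻¹: X=4317587.1933, Y=-2242271.3550, Z=4115658.9293
→ Helmert⁻¹: X=4317268.6721, Y=-2242148.2796, Z=4115138.1157
→ geod (Bowring, a=6378137.000): φ=40.41783800°, λ=-27.44484500°, h=2652.9780 m

φ=40.417838°, λ=-27.444845°, h=2652.978 m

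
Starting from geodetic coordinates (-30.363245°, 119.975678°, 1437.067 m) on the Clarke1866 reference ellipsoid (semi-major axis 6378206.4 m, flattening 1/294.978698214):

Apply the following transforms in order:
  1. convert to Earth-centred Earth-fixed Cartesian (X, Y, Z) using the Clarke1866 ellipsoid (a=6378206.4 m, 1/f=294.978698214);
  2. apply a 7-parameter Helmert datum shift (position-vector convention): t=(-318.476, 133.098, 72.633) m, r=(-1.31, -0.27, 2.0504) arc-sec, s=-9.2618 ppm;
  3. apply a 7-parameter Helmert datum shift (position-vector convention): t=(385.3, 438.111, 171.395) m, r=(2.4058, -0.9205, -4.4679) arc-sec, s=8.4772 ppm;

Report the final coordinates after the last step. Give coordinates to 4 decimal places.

X=-2752513.2521 m, Y=4773035.4165 m, Z=-3205478.5976 m

start: φ=-30.363245°, λ=119.975678°, h=1437.067 m
→ ECEF (a=6378206.400, f=1/294.978698214): X=-2752656.6721, Y=4772418.6510, Z=-3205734.6074
→ Helmert 7p (PV): X=-2752992.8976, Y=4772459.8253, Z=-3205666.1964
→ Helmert 7p (PV): X=-2752513.2521, Y=4773035.4165, Z=-3205478.5976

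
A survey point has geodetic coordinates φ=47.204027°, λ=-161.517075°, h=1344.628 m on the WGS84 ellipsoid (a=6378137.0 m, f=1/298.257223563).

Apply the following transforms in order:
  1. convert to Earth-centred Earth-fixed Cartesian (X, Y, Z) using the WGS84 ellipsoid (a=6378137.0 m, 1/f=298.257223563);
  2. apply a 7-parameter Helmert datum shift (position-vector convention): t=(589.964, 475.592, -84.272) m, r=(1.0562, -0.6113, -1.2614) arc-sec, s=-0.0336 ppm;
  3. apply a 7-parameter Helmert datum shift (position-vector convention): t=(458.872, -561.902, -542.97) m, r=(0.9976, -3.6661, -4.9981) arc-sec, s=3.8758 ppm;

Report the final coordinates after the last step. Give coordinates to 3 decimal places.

start: φ=47.204027°, λ=-161.517075°, h=1344.628 m
→ ECEF (a=6378137.000, f=1/298.257223563): X=-4118017.4632, Y=-1376504.8805, Z=4658191.1417
→ Helmert 7p (PV): X=-4117449.5841, Y=-1376027.9115, Z=4658087.4602
→ Helmert 7p (PV): X=-4117122.8058, Y=-1376517.9034, Z=4657482.7060

X=-4117122.806 m, Y=-1376517.903 m, Z=4657482.706 m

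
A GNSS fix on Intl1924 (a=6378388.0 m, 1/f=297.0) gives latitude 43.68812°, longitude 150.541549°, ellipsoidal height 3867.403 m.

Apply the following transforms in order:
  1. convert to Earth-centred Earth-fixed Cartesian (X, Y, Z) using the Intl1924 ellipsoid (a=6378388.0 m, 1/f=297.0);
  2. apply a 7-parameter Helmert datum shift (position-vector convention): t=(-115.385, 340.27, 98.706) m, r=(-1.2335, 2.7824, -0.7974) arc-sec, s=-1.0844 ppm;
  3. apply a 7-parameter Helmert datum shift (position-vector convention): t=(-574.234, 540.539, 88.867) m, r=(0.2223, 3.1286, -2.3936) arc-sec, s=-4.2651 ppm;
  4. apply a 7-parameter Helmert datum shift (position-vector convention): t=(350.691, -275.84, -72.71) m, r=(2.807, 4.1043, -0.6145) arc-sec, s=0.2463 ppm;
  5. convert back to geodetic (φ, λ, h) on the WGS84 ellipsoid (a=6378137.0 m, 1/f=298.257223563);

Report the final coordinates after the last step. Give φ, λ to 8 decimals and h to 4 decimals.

φ=43.68703396°, λ=150.53514325°, h=4551.2708 m

start: φ=43.688120°, λ=150.541549°, h=3867.403 m
→ ECEF (a=6378388.000, f=1/297.0): X=-4024859.9412, Y=2273304.8043, Z=4385847.7952
→ Helmert 7p (PV): X=-4024903.0106, Y=2273684.3970, Z=4385982.4436
→ Helmert 7p (PV): X=-4025367.1674, Y=2274257.2183, Z=4386116.1034
→ Helmert 7p (PV): X=-4024923.4165, Y=2273934.2413, Z=4386155.5210
→ geod (Bowring, a=6378137.000): φ=43.68703396°, λ=150.53514325°, h=4551.2708 m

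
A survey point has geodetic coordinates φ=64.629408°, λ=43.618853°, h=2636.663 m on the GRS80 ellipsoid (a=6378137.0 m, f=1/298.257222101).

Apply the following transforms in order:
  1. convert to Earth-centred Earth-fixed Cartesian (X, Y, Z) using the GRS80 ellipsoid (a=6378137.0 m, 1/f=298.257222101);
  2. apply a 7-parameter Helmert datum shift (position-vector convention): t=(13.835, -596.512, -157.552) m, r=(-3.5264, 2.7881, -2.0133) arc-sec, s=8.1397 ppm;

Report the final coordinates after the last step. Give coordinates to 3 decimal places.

X=1984805.073 m, Y=1890727.622 m, Z=5742339.846 m

start: φ=64.629408°, λ=43.618853°, h=2636.663 m
→ ECEF (a=6378137.000, f=1/298.257222101): X=1984679.0008, Y=1891229.9342, Z=5742509.8168
→ Helmert 7p (PV): X=1984805.0732, Y=1890727.6216, Z=5742339.8462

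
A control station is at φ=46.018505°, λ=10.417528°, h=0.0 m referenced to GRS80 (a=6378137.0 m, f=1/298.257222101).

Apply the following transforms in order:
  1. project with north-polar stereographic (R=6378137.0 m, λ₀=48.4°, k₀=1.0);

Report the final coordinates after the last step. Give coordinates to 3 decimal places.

E=-3170321.559 m, N=-4060386.310 m

start: φ=46.018505°, λ=10.417528°, h=0.000 m
→ stereo (R=6378137.0, λ₀=48.4°): E=-3170321.5590, N=-4060386.3105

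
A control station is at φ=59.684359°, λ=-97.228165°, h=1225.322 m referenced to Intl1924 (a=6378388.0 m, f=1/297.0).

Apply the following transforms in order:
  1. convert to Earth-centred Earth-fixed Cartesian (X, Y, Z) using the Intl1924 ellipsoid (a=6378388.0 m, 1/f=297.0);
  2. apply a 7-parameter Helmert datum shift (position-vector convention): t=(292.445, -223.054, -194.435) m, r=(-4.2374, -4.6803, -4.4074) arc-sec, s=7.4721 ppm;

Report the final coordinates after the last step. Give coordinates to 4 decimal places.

X=-406089.8426 m, Y=-3202760.1997 m, Z=5483889.1988 m

start: φ=59.684359°, λ=-97.228165°, h=1225.322 m
→ ECEF (a=6378388.000, f=1/297.0): X=-406186.3825, Y=-3202634.5557, Z=5483986.0798
→ Helmert 7p (PV): X=-406089.8426, Y=-3202760.1997, Z=5483889.1988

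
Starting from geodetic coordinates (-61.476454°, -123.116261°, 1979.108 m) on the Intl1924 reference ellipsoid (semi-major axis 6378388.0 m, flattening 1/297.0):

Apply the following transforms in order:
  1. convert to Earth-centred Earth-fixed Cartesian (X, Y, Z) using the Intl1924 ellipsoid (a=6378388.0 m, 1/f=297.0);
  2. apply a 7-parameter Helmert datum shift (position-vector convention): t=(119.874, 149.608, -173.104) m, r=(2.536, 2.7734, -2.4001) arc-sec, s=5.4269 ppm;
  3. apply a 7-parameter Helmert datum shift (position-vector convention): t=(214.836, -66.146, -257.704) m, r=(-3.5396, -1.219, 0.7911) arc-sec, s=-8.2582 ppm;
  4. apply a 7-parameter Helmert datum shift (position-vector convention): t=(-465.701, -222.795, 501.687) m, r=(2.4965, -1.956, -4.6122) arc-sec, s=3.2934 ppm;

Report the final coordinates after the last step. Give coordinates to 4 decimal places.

start: φ=-61.476454°, λ=-123.116261°, h=1979.108 m
→ ECEF (a=6378388.000, f=1/297.0): X=-1668896.4529, Y=-2558494.4755, Z=-5582749.9188
→ Helmert 7p (PV): X=-1668890.4718, Y=-2558270.6932, Z=-5582962.3366
→ Helmert 7p (PV): X=-1668619.0476, Y=-2558417.9186, Z=-5583139.8974
→ Helmert 7p (PV): X=-1669094.5070, Y=-2558544.2531, Z=-5582703.3870

X=-1669094.5070 m, Y=-2558544.2531 m, Z=-5582703.3870 m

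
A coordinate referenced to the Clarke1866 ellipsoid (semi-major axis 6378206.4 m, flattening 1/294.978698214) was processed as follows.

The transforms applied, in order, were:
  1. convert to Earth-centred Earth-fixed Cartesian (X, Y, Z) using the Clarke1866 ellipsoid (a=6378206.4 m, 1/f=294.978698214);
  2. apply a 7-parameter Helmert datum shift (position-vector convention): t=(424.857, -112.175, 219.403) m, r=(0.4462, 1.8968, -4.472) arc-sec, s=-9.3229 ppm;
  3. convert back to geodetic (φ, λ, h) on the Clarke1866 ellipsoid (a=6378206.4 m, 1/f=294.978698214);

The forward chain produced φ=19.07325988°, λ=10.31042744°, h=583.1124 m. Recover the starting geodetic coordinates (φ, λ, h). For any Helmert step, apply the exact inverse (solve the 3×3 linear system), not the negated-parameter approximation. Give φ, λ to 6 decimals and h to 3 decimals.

start: φ=19.073260°, λ=10.310427°, h=583.112 m
→ ECEF (a=6378206.400, f=1/294.978698214): X=5933401.1474, Y=1079397.2760, Z=2071081.7170
→ Helmert⁻¹: X=5932989.1515, Y=1079652.6275, Z=2070933.8445
→ geod (Bowring, a=6378206.400): φ=19.07305900°, λ=10.31351500°, h=194.9030 m

φ=19.073059°, λ=10.313515°, h=194.903 m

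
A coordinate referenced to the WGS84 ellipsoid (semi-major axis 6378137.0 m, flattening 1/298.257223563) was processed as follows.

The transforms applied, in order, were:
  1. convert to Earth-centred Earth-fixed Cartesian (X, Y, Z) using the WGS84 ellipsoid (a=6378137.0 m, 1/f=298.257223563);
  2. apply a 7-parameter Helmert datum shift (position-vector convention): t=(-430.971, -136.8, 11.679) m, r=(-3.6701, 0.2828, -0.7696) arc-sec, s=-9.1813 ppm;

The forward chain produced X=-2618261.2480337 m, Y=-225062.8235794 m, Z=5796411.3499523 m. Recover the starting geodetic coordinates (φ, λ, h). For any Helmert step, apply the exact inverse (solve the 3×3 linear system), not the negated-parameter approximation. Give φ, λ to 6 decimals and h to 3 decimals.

φ=65.759624°, λ=-175.086723°, h=3784.638 m

start: X=-2618261.2480, Y=-225062.8236, Z=5796411.3500 m
→ Helmert⁻¹: X=-2617861.4199, Y=-225040.9933, Z=5796445.2965
→ geod (Bowring, a=6378137.000): φ=65.75962400°, λ=-175.08672300°, h=3784.6380 m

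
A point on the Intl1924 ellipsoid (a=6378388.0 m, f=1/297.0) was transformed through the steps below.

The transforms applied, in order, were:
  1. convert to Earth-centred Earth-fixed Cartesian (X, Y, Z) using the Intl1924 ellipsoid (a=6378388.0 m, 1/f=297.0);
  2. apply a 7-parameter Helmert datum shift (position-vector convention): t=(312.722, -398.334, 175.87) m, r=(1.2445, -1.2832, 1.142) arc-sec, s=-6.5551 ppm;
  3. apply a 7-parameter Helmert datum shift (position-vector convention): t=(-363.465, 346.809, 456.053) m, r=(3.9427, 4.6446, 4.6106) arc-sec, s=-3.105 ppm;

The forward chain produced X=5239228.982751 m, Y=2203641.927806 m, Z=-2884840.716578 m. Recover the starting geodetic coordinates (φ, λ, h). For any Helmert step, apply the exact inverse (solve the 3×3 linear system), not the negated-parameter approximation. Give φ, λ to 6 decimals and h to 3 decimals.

start: X=5239228.9828, Y=2203641.9278, Z=-2884840.7166 m
→ Helmert⁻¹: X=5239722.9315, Y=2203129.6870, Z=-2885229.8544
→ Helmert⁻¹: X=5239438.8035, Y=2203496.0474, Z=-2885470.5287
→ geod (Bowring, a=6378388.000): φ=-27.07109200°, λ=22.80965300°, h=436.4590 m

φ=-27.071092°, λ=22.809653°, h=436.459 m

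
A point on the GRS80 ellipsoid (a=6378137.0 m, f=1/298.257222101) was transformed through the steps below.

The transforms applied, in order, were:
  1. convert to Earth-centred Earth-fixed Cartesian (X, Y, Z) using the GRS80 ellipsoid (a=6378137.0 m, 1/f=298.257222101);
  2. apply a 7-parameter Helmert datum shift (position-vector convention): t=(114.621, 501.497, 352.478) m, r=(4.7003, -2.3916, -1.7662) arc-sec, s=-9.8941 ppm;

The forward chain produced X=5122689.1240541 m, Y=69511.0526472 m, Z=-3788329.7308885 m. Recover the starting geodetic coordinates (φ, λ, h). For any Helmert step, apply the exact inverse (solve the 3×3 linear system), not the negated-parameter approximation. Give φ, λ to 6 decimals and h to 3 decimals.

start: X=5122689.1241, Y=69511.0526, Z=-3788329.7309 m
→ Helmert⁻¹: X=5122580.6661, Y=68967.7644, Z=-3788780.6618
→ geod (Bowring, a=6378137.000): φ=-36.66914400°, λ=0.77135400°, h=1296.5860 m

φ=-36.669144°, λ=0.771354°, h=1296.586 m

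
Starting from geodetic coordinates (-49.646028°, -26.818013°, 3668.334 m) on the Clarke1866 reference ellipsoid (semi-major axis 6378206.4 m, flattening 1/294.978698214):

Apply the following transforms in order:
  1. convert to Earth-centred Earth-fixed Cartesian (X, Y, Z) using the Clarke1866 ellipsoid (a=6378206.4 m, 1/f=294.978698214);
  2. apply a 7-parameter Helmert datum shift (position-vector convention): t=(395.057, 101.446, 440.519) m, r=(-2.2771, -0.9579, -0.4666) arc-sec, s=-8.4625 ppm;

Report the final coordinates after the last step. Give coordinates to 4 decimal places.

start: φ=-49.646028°, λ=-26.818013°, h=3668.334 m
→ ECEF (a=6378206.400, f=1/294.978698214): X=3695124.6656, Y=-1868000.1286, Z=-4839980.1163
→ Helmert 7p (PV): X=3695506.7038, Y=-1867944.6649, Z=-4839460.8569

X=3695506.7038 m, Y=-1867944.6649 m, Z=-4839460.8569 m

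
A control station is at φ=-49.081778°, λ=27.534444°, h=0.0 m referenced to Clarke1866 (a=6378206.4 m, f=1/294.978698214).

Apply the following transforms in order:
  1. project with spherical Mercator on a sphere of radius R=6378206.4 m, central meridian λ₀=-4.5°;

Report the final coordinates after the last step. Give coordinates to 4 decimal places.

E=3566096.7959 m, N=-6288817.2458 m

start: φ=-49.081778°, λ=27.534444°, h=0.000 m
→ merc (R=6378206.4, λ₀=-4.5°): E=3566096.7959, N=-6288817.2458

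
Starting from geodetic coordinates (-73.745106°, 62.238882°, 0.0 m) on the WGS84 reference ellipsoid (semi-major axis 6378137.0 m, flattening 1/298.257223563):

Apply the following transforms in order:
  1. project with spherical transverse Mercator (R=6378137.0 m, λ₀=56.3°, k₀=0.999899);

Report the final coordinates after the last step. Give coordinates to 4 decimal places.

E=184754.7240 m, N=-8217640.4772 m

start: φ=-73.745106°, λ=62.238882°, h=0.000 m
→ tm (R=6378137.0, λ₀=56.3°): E=184754.7240, N=-8217640.4772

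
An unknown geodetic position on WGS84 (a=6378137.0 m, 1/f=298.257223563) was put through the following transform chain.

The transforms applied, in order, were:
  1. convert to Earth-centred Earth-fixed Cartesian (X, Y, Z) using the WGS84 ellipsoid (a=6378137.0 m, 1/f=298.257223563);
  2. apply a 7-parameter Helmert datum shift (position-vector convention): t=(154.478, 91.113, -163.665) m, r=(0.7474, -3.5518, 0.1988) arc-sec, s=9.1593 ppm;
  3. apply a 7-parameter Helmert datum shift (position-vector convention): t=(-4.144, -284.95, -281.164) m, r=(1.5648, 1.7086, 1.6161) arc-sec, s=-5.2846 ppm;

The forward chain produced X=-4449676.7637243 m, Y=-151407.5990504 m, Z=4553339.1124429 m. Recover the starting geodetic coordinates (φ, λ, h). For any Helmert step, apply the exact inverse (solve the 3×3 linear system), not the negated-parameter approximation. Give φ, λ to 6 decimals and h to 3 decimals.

start: X=-4449676.7637, Y=-151407.5991, Z=4553339.1124 m
→ Helmert⁻¹: X=-4449735.0380, Y=-151054.0383, Z=4553608.6271
→ Helmert⁻¹: X=-4449770.4894, Y=-151122.9775, Z=4553807.7540
→ geod (Bowring, a=6378137.000): φ=45.83783500°, λ=-178.05487000°, h=1532.6550 m

φ=45.837835°, λ=-178.054870°, h=1532.655 m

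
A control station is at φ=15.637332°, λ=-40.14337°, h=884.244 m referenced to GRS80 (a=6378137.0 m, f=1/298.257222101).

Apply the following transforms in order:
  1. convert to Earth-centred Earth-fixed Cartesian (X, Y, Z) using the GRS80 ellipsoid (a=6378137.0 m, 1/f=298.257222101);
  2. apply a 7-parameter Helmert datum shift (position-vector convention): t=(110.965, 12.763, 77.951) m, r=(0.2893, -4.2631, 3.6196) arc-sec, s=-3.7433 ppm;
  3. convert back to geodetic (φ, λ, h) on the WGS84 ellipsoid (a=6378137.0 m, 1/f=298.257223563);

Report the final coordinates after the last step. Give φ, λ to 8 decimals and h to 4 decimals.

start: φ=15.637332°, λ=-40.143370°, h=884.244 m
→ ECEF (a=6378137.000, f=1/298.257222101): X=4696993.3018, Y=-3961315.9954, Z=1708354.5383
→ Helmert 7p (PV): X=4697120.8904, Y=-3961208.3761, Z=1708517.6160
→ geod (Bowring, a=6378137.000): φ=15.63868242°, λ=-40.14183584°, h=955.3137 m

φ=15.63868242°, λ=-40.14183584°, h=955.3137 m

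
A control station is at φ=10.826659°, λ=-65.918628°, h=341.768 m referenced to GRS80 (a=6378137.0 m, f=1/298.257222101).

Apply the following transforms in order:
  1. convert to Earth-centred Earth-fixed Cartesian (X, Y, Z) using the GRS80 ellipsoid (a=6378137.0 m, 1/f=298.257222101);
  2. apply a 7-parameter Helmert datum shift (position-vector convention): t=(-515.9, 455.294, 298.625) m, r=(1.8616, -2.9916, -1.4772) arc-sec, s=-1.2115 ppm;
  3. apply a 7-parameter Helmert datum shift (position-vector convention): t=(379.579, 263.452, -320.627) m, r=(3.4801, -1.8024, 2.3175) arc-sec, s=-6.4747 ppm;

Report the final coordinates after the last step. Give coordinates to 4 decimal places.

start: φ=10.826659°, λ=-65.918628°, h=341.768 m
→ ECEF (a=6378137.000, f=1/298.257222101): X=2556608.9677, Y=-5720359.7775, Z=1190243.1722
→ Helmert 7p (PV): X=2556031.7402, Y=-5719926.6051, Z=1190525.8076
→ Helmert 7p (PV): X=2556448.6328, Y=-5719617.4865, Z=1190123.3015

X=2556448.6328 m, Y=-5719617.4865 m, Z=1190123.3015 m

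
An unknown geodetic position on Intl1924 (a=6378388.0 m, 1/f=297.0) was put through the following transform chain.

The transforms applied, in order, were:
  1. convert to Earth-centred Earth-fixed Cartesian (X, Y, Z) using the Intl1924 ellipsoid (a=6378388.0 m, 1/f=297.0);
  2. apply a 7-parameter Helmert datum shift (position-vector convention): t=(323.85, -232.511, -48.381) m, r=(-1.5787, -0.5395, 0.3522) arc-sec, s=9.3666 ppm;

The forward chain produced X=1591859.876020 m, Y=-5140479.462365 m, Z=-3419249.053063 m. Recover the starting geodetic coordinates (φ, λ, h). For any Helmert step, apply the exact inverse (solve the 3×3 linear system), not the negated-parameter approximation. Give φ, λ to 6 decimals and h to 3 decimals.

φ=-32.608322°, λ=-72.796406°, h=3177.996 m

start: X=1591859.8760, Y=-5140479.4624, Z=-3419249.0531 m
→ Helmert⁻¹: X=1591503.3988, Y=-5140175.3529, Z=-3419212.1504
→ geod (Bowring, a=6378388.000): φ=-32.60832200°, λ=-72.79640600°, h=3177.9960 m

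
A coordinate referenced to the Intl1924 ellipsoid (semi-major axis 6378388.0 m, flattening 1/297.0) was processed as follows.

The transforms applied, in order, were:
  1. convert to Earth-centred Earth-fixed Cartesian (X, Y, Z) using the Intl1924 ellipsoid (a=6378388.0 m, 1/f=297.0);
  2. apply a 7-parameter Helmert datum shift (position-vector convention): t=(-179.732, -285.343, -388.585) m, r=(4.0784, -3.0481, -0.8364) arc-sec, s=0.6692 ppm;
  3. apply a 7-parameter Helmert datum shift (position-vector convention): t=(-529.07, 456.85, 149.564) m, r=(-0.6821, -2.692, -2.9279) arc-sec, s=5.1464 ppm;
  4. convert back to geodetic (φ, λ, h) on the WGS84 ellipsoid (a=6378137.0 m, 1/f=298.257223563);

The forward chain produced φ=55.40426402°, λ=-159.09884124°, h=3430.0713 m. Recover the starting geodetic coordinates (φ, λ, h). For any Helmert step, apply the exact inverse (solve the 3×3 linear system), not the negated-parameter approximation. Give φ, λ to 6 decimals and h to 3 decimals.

φ=55.412514°, λ=-159.091727°, h=3060.118 m

start: φ=55.404264°, λ=-159.098841°, h=3430.071 m
→ ECEF (a=6378137.000, f=1/298.257223563): X=-3392615.6931, Y=-1295592.5749, Z=5229890.9611
→ Helmert⁻¹: X=-3391982.5136, Y=-1296108.1980, Z=5229754.4661
→ Helmert⁻¹: X=-3391717.9676, Y=-1295732.3260, Z=5230215.2926
→ geod (Bowring, a=6378388.000): φ=55.41251400°, λ=-159.09172700°, h=3060.1180 m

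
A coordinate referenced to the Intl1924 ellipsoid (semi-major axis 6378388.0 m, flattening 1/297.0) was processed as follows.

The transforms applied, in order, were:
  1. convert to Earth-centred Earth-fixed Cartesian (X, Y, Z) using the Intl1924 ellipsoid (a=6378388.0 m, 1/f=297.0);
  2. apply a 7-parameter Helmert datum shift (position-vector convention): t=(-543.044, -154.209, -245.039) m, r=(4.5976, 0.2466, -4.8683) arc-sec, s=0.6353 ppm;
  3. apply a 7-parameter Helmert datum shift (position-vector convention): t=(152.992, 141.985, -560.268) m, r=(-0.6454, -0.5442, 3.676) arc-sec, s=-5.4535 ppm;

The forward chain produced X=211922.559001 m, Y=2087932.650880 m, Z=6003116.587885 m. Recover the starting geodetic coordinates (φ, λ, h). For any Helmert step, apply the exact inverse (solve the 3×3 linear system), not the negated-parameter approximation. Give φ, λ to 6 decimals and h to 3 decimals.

start: X=211922.5590, Y=2087932.6509, Z=6003116.5879 m
→ Helmert⁻¹: X=211823.7697, Y=2087779.4911, Z=6003715.5709
→ Helmert⁻¹: X=212310.2178, Y=2088071.2105, Z=6003910.5067
→ geod (Bowring, a=6378388.000): φ=70.85153700°, λ=84.19425100°, h=953.1550 m

φ=70.851537°, λ=84.194251°, h=953.155 m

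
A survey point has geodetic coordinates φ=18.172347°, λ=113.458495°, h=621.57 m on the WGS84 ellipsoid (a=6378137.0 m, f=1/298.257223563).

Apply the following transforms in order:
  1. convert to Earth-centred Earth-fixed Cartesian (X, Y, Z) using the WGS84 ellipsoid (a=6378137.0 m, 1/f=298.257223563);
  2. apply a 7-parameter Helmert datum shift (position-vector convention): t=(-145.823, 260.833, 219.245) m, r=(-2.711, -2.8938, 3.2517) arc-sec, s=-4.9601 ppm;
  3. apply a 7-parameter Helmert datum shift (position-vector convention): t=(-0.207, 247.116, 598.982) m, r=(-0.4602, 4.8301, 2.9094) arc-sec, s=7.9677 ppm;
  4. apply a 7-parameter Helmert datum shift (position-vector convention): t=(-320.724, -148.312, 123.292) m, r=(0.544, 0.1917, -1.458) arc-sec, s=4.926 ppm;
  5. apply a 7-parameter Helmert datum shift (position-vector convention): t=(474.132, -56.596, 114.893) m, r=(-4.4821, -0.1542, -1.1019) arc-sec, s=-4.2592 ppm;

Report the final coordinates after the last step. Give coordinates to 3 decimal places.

X=-2413498.552 m, Y=5561846.678 m, Z=1977606.493 m

start: φ=18.172347°, λ=113.458495°, h=621.570 m
→ ECEF (a=6378137.000, f=1/298.257223563): X=-2413418.8833, Y=5561497.1854, Z=1976711.4103
→ Helmert 7p (PV): X=-2413668.1425, Y=5561718.3666, Z=1976813.8956
→ Helmert 7p (PV): X=-2413719.7391, Y=5561980.1617, Z=1977472.7406
→ Helmert 7p (PV): X=-2414011.1997, Y=5561871.0943, Z=1977622.6861
→ Helmert 7p (PV): X=-2413498.5521, Y=5561846.6784, Z=1977606.4933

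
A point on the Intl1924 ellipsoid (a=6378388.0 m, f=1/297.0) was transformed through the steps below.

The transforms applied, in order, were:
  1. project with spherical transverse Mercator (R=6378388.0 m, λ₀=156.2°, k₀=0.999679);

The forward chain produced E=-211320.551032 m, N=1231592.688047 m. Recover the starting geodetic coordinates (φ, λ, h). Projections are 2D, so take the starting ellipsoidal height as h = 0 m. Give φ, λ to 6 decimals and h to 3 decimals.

start: E=-211320.5510, N=1231592.6880 m
→ tm⁻¹: φ=11.06055100°, λ=154.26554200°

φ=11.060551°, λ=154.265542°, h=0.000 m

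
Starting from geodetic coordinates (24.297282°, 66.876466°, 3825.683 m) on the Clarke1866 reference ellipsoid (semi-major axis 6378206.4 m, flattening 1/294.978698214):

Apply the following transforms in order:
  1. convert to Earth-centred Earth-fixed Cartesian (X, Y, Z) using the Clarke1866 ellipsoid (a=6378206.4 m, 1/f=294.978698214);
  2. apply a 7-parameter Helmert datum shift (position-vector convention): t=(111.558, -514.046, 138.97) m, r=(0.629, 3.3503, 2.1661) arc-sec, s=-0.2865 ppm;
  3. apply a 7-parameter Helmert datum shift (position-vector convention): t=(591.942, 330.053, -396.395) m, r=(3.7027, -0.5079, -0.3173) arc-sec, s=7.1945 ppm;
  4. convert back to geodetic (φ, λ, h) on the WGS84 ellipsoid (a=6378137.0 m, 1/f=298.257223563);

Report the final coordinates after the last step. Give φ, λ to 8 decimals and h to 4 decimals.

φ=24.29395990°, λ=66.86936163°, h=3890.9027 m

start: φ=24.297282°, λ=66.876466°, h=3825.683 m
→ ECEF (a=6378206.400, f=1/294.978698214): X=2285625.5790, Y=5352481.0350, Z=2609752.8220
→ Helmert 7p (PV): X=2285722.6623, Y=5351981.4997, Z=2609870.2418
→ Helmert 7p (PV): X=2286332.8555, Y=5352299.6907, Z=2609594.3270
→ geod (Bowring, a=6378137.000): φ=24.29395990°, λ=66.86936163°, h=3890.9027 m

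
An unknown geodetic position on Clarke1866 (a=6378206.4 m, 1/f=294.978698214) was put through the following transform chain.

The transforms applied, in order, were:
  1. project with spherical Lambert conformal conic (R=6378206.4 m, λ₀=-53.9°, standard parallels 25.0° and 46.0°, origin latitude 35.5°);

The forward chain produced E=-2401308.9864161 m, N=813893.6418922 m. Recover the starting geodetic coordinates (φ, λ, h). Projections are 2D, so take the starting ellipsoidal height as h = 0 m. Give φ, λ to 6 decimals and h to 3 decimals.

φ=39.683264°, λ=-82.753012°, h=0.000 m

start: E=-2401308.9864, N=813893.6419 m
→ lcc⁻¹: φ=39.68326400°, λ=-82.75301200°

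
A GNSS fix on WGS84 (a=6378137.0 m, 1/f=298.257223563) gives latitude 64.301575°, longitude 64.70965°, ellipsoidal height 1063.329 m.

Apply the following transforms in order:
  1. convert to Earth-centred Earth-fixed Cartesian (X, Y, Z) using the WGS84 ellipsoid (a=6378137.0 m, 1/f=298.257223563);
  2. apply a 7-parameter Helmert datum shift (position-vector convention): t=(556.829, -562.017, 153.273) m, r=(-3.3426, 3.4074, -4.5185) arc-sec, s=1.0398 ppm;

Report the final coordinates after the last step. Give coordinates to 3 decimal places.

X=1185685.207 m, Y=2507440.129 m, Z=5725430.318 m

start: φ=64.301575°, λ=64.709650°, h=1063.329 m
→ ECEF (a=6378137.000, f=1/298.257223563): X=1184977.6262, Y=2507932.7154, Z=5725331.3087
→ Helmert 7p (PV): X=1185685.2069, Y=2507440.1290, Z=5725430.3175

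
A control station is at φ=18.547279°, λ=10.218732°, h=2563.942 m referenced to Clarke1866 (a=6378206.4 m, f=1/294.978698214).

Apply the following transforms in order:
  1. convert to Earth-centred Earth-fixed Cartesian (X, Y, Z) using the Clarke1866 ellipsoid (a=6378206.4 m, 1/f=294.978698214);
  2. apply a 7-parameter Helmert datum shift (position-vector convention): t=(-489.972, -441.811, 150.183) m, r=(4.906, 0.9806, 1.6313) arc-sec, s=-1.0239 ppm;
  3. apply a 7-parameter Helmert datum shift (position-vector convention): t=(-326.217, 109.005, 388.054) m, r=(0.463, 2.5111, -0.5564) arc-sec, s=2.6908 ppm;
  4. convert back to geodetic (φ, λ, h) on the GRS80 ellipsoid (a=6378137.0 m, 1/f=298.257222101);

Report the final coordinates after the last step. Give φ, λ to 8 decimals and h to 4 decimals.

start: φ=18.547279°, λ=10.218732°, h=2563.942 m
→ ECEF (a=6378206.400, f=1/294.978698214): X=5955444.4785, Y=1073563.7881, Z=2016598.5580
→ Helmert 7p (PV): X=5954949.5052, Y=1073120.0133, Z=2016743.8982
→ Helmert 7p (PV): X=5954666.7588, Y=1073211.3154, Z=2017067.2910
→ geod (Bowring, a=6378137.000): φ=18.55237855°, λ=10.21675375°, h=1973.5558 m

φ=18.55237855°, λ=10.21675375°, h=1973.5558 m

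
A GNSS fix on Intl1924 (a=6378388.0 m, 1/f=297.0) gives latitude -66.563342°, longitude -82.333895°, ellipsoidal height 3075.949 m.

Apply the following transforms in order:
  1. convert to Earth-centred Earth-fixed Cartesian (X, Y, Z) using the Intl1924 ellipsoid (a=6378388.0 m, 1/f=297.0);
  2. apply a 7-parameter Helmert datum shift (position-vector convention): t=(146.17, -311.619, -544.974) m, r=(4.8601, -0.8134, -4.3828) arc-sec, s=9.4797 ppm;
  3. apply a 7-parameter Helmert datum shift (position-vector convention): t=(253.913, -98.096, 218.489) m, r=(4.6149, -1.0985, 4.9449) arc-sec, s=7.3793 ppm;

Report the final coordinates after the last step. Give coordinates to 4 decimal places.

X=340014.9675 m, Y=-2522774.4192 m, Z=-5832708.7729 m

start: φ=-66.563342°, λ=-82.333895°, h=3075.949 m
→ ECEF (a=6378388.000, f=1/297.0): X=339548.2167, Y=-2522591.0266, Z=-5832171.2229
→ Helmert 7p (PV): X=339667.0032, Y=-2522796.3526, Z=-5832829.5841
→ Helmert 7p (PV): X=340014.9675, Y=-2522774.4192, Z=-5832708.7729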